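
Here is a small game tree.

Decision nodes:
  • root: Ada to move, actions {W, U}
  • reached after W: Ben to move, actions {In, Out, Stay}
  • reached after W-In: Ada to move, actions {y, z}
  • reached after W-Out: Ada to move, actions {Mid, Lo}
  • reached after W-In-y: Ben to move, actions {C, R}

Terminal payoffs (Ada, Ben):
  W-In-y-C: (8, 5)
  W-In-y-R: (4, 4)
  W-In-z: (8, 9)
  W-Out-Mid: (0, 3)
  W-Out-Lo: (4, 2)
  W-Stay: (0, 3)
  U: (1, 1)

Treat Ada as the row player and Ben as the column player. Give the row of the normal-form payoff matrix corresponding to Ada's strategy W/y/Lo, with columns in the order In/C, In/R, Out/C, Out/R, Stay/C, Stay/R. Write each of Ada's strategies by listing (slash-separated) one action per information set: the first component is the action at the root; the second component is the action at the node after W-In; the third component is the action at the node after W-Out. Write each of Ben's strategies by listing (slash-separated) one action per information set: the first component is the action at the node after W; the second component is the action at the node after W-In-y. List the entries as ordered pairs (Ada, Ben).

vs In/C: Ada plays W → Ben plays In at [W] → Ada plays y at [W-In] → Ben plays C at [W-In-y] → (8, 5)
vs In/R: Ada plays W → Ben plays In at [W] → Ada plays y at [W-In] → Ben plays R at [W-In-y] → (4, 4)
vs Out/C: Ada plays W → Ben plays Out at [W] → Ada plays Lo at [W-Out] → (4, 2)
vs Out/R: Ada plays W → Ben plays Out at [W] → Ada plays Lo at [W-Out] → (4, 2)
vs Stay/C: Ada plays W → Ben plays Stay at [W] → (0, 3)
vs Stay/R: Ada plays W → Ben plays Stay at [W] → (0, 3)

(8,5) (4,4) (4,2) (4,2) (0,3) (0,3)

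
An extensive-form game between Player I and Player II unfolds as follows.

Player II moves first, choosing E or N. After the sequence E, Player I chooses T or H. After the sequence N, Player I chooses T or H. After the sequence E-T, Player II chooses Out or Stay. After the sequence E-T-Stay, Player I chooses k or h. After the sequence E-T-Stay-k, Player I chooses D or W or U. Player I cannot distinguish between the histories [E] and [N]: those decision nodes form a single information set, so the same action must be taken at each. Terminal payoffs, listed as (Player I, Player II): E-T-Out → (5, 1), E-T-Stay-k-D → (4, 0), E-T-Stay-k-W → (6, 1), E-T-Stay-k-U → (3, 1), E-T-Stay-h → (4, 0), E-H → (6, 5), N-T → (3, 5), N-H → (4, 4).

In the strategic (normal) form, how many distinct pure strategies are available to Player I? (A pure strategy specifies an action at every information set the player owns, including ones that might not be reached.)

12

Player I owns the information set {E, N} with actions {T, H} — two choices.
Player I owns the node after E-T-Stay with actions {k, h} — two choices.
Player I owns the node after E-T-Stay-k with actions {D, W, U} — three choices.
A pure strategy fixes one action at each information set independently, so the count is the product 2 × 2 × 3 = 12.
(For reference, Player II has 4 pure strategies, giving a 12×4 normal-form matrix.)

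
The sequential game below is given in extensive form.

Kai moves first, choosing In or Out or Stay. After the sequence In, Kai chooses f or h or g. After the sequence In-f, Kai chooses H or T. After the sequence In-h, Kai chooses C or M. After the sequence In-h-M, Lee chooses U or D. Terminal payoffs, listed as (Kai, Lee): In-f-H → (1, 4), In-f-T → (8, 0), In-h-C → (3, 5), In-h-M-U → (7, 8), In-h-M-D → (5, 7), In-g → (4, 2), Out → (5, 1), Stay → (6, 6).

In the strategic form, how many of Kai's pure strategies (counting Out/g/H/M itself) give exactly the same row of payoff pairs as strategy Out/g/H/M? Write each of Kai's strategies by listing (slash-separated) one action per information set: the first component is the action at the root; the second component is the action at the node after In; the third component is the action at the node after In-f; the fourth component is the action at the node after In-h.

Row for Out/g/H/M (columns U, D): (5,1) (5,1).
Under Out/g/H/M, Kai's choice at the node after In and at the node after In-f and at the node after In-h can never be reached regardless of what Lee does, so varying those choices leaves every outcome unchanged.
Holding the reachable choices fixed and varying the unreachable ones freely already gives 3 × 2 × 2 = 12 equivalent strategies.
No other strategy reproduces this row, so those 12 are the full class: Out/f/H/C, Out/f/H/M, Out/f/T/C, Out/f/T/M, Out/h/H/C, Out/h/H/M, Out/h/T/C, Out/h/T/M, Out/g/H/C, Out/g/H/M, Out/g/T/C, Out/g/T/M.

12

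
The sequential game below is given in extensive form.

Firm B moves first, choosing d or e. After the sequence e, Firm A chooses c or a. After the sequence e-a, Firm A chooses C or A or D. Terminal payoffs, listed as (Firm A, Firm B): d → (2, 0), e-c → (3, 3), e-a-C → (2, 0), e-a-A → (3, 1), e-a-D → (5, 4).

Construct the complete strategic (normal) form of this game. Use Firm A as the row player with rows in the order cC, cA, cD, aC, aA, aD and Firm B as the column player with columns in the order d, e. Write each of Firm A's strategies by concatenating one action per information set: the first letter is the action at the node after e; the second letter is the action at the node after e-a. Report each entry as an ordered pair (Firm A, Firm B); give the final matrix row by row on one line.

cC: (2,0) (3,3) | cA: (2,0) (3,3) | cD: (2,0) (3,3) | aC: (2,0) (2,0) | aA: (2,0) (3,1) | aD: (2,0) (5,4)

Row cC: d→(2,0), e→(3,3)
Row cA: d→(2,0), e→(3,3)
Row cD: d→(2,0), e→(3,3)
Row aC: d→(2,0), e→(2,0)
Row aA: d→(2,0), e→(3,1)
Row aD: d→(2,0), e→(5,4)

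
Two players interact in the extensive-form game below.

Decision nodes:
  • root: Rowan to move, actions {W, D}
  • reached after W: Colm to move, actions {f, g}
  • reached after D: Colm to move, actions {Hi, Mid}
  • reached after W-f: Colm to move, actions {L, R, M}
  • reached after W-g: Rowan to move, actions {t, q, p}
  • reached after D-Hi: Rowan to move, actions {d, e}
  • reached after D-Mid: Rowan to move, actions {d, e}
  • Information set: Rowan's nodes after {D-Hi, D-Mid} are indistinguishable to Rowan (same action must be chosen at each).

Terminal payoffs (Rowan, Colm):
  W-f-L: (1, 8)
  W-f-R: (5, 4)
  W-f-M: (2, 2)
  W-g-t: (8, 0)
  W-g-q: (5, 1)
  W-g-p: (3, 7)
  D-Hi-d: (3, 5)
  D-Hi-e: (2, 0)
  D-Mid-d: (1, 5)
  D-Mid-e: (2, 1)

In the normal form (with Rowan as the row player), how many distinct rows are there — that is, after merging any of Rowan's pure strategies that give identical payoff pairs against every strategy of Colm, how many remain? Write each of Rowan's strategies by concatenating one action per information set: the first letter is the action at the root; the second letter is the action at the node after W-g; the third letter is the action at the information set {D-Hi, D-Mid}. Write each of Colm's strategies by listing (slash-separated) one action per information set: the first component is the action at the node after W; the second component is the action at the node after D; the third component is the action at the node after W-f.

Rowan has 12 pure strategies: Wtd, Wte, Wqd, Wqe, Wpd, Wpe, Dtd, Dte, Dqd, Dqe, Dpd, Dpe. Columns: f/Hi/L, f/Hi/R, f/Hi/M, f/Mid/L, f/Mid/R, f/Mid/M, g/Hi/L, g/Hi/R, g/Hi/M, g/Mid/L, g/Mid/R, g/Mid/M.
{Wtd, Wte} → row (1,8) (5,4) (2,2) (1,8) (5,4) (2,2) (8,0) (8,0) (8,0) (8,0) (8,0) (8,0)
{Wqd, Wqe} → row (1,8) (5,4) (2,2) (1,8) (5,4) (2,2) (5,1) (5,1) (5,1) (5,1) (5,1) (5,1)
{Wpd, Wpe} → row (1,8) (5,4) (2,2) (1,8) (5,4) (2,2) (3,7) (3,7) (3,7) (3,7) (3,7) (3,7)
{Dtd, Dqd, Dpd} → row (3,5) (3,5) (3,5) (1,5) (1,5) (1,5) (3,5) (3,5) (3,5) (1,5) (1,5) (1,5)
{Dte, Dqe, Dpe} → row (2,0) (2,0) (2,0) (2,1) (2,1) (2,1) (2,0) (2,0) (2,0) (2,1) (2,1) (2,1)
That's 5 distinct rows out of 12 strategies.

5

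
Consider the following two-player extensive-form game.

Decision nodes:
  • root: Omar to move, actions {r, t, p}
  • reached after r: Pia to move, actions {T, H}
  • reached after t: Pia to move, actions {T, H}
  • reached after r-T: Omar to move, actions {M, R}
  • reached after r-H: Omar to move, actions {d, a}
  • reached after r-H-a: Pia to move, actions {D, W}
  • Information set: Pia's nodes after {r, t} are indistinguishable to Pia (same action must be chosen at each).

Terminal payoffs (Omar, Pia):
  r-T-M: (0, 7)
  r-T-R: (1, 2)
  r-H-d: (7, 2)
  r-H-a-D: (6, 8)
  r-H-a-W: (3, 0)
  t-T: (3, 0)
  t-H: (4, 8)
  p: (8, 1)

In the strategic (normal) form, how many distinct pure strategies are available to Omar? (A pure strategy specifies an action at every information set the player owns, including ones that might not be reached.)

Omar owns the root with actions {r, t, p} — three choices.
Omar owns the node after r-T with actions {M, R} — two choices.
Omar owns the node after r-H with actions {d, a} — two choices.
A pure strategy fixes one action at each information set independently, so the count is the product 3 × 2 × 2 = 12.

12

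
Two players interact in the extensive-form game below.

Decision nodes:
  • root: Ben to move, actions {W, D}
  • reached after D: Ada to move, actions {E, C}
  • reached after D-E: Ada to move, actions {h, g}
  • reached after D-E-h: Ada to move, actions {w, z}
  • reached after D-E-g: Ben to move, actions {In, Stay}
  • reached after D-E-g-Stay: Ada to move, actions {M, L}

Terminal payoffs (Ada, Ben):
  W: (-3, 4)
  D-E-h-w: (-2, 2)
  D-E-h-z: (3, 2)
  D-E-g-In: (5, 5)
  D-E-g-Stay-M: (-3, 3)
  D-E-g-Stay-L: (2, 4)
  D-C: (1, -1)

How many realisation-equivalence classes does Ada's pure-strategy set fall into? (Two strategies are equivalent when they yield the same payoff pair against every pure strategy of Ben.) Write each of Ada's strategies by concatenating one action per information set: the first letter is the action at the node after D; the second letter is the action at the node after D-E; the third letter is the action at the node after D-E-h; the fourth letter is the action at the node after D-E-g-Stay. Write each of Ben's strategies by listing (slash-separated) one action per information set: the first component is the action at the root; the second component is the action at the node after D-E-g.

5

Ada has 16 pure strategies: EhwM, EhwL, EhzM, EhzL, EgwM, EgwL, EgzM, EgzL, ChwM, ChwL, ChzM, ChzL, CgwM, CgwL, CgzM, CgzL. Columns: W/In, W/Stay, D/In, D/Stay.
{EhwM, EhwL} → row (-3,4) (-3,4) (-2,2) (-2,2)
{EhzM, EhzL} → row (-3,4) (-3,4) (3,2) (3,2)
{EgwM, EgzM} → row (-3,4) (-3,4) (5,5) (-3,3)
{EgwL, EgzL} → row (-3,4) (-3,4) (5,5) (2,4)
{ChwM, ChwL, ChzM, ChzL, CgwM, CgwL, CgzM, CgzL} → row (-3,4) (-3,4) (1,-1) (1,-1)
That's 5 distinct rows out of 16 strategies.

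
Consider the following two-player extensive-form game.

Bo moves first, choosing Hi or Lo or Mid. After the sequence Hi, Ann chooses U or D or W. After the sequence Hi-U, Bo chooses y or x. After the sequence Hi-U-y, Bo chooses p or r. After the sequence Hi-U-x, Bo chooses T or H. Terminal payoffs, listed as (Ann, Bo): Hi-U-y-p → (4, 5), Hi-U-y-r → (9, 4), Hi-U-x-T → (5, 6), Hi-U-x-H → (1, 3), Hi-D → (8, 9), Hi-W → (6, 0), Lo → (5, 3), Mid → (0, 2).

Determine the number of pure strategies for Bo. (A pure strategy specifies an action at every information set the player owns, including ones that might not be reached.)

24

Bo owns the root with actions {Hi, Lo, Mid} — three choices.
Bo owns the node after Hi-U with actions {y, x} — two choices.
Bo owns the node after Hi-U-y with actions {p, r} — two choices.
Bo owns the node after Hi-U-x with actions {T, H} — two choices.
A pure strategy fixes one action at each information set independently, so the count is the product 3 × 2 × 2 × 2 = 24.
(For reference, Ann has 3 pure strategies, giving a 24×3 normal-form matrix.)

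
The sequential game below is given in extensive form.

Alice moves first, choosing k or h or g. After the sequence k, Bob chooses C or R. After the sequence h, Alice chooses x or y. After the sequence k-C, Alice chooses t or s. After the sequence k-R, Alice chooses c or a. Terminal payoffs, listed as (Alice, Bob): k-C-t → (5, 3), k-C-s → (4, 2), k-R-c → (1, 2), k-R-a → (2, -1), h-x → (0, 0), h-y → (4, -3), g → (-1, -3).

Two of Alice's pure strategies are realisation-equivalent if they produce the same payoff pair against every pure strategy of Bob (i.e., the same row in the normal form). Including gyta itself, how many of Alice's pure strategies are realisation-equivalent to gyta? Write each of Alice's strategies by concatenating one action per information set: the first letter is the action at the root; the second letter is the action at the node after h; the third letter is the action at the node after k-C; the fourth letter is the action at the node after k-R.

Row for gyta (columns C, R): (-1,-3) (-1,-3).
Under gyta, Alice's choice at the node after h and at the node after k-C and at the node after k-R can never be reached regardless of what Bob does, so varying those choices leaves every outcome unchanged.
Holding the reachable choices fixed and varying the unreachable ones freely already gives 2 × 2 × 2 = 8 equivalent strategies.
No other strategy reproduces this row, so those 8 are the full class: gxtc, gxta, gxsc, gxsa, gytc, gyta, gysc, gysa.

8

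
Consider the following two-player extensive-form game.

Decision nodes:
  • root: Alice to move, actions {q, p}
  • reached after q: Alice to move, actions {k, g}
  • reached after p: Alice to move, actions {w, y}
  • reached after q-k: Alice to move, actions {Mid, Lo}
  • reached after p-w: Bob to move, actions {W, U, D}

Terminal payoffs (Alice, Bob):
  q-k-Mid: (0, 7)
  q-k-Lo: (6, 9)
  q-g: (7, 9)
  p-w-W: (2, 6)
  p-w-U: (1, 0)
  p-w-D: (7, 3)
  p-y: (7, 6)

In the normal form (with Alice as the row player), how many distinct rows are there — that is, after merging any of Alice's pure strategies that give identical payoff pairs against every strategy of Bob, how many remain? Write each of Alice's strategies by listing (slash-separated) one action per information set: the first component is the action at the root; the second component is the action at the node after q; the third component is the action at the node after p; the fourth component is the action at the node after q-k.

5

Alice has 16 pure strategies: q/k/w/Mid, q/k/w/Lo, q/k/y/Mid, q/k/y/Lo, q/g/w/Mid, q/g/w/Lo, q/g/y/Mid, q/g/y/Lo, p/k/w/Mid, p/k/w/Lo, p/k/y/Mid, p/k/y/Lo, p/g/w/Mid, p/g/w/Lo, p/g/y/Mid, p/g/y/Lo. Columns: W, U, D.
{q/k/w/Mid, q/k/y/Mid} → row (0,7) (0,7) (0,7)
{q/k/w/Lo, q/k/y/Lo} → row (6,9) (6,9) (6,9)
{q/g/w/Mid, q/g/w/Lo, q/g/y/Mid, q/g/y/Lo} → row (7,9) (7,9) (7,9)
{p/k/w/Mid, p/k/w/Lo, p/g/w/Mid, p/g/w/Lo} → row (2,6) (1,0) (7,3)
{p/k/y/Mid, p/k/y/Lo, p/g/y/Mid, p/g/y/Lo} → row (7,6) (7,6) (7,6)
That's 5 distinct rows out of 16 strategies.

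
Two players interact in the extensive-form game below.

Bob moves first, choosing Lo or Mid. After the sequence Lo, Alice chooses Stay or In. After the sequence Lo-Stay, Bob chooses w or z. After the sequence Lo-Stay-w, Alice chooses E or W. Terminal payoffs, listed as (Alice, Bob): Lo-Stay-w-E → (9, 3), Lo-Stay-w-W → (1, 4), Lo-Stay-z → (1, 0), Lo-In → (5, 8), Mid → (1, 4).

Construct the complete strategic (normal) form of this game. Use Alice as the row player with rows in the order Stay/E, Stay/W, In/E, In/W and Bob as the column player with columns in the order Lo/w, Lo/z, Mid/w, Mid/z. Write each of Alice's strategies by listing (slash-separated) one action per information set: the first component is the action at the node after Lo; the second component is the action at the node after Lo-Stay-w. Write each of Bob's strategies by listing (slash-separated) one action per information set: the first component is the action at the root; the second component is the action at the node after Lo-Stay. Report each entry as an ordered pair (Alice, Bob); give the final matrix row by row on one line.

Stay/E: (9,3) (1,0) (1,4) (1,4) | Stay/W: (1,4) (1,0) (1,4) (1,4) | In/E: (5,8) (5,8) (1,4) (1,4) | In/W: (5,8) (5,8) (1,4) (1,4)

Row Stay/E: Lo/w→(9,3), Lo/z→(1,0), Mid/w→(1,4), Mid/z→(1,4)
Row Stay/W: Lo/w→(1,4), Lo/z→(1,0), Mid/w→(1,4), Mid/z→(1,4)
Row In/E: Lo/w→(5,8), Lo/z→(5,8), Mid/w→(1,4), Mid/z→(1,4)
Row In/W: Lo/w→(5,8), Lo/z→(5,8), Mid/w→(1,4), Mid/z→(1,4)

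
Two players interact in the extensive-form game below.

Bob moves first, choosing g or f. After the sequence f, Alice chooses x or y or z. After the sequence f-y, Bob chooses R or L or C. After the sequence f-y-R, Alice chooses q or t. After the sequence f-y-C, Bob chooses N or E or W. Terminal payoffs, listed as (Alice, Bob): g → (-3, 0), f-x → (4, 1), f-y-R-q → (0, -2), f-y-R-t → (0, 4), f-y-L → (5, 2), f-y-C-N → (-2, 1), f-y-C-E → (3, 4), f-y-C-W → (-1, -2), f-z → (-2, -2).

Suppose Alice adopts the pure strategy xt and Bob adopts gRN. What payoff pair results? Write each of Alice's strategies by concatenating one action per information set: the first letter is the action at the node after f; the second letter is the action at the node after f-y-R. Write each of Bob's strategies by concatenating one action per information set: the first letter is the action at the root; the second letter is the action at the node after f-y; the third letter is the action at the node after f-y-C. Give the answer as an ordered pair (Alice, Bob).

(-3, 0)

Trace the play path from the root:
  Bob plays g
→ terminal payoff (-3, 0).
(Alice's choice at the node after f is never reached on this path, so it doesn't affect the outcome.)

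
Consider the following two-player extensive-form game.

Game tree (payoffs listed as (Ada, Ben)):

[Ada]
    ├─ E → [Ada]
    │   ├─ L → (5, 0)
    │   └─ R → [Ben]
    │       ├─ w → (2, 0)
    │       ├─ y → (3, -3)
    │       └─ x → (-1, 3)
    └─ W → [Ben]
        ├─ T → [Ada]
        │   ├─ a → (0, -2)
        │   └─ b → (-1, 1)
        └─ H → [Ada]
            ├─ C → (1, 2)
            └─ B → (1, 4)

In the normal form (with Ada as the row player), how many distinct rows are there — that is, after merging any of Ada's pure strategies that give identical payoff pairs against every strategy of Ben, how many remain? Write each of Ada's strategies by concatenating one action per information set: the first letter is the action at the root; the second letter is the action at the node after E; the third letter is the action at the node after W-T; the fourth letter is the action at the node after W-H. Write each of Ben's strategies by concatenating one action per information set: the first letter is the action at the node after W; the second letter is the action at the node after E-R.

Ada has 16 pure strategies: ELaC, ELaB, ELbC, ELbB, ERaC, ERaB, ERbC, ERbB, WLaC, WLaB, WLbC, WLbB, WRaC, WRaB, WRbC, WRbB. Columns: Tw, Ty, Tx, Hw, Hy, Hx.
{ELaC, ELaB, ELbC, ELbB} → row (5,0) (5,0) (5,0) (5,0) (5,0) (5,0)
{ERaC, ERaB, ERbC, ERbB} → row (2,0) (3,-3) (-1,3) (2,0) (3,-3) (-1,3)
{WLaC, WRaC} → row (0,-2) (0,-2) (0,-2) (1,2) (1,2) (1,2)
{WLaB, WRaB} → row (0,-2) (0,-2) (0,-2) (1,4) (1,4) (1,4)
{WLbC, WRbC} → row (-1,1) (-1,1) (-1,1) (1,2) (1,2) (1,2)
{WLbB, WRbB} → row (-1,1) (-1,1) (-1,1) (1,4) (1,4) (1,4)
That's 6 distinct rows out of 16 strategies.

6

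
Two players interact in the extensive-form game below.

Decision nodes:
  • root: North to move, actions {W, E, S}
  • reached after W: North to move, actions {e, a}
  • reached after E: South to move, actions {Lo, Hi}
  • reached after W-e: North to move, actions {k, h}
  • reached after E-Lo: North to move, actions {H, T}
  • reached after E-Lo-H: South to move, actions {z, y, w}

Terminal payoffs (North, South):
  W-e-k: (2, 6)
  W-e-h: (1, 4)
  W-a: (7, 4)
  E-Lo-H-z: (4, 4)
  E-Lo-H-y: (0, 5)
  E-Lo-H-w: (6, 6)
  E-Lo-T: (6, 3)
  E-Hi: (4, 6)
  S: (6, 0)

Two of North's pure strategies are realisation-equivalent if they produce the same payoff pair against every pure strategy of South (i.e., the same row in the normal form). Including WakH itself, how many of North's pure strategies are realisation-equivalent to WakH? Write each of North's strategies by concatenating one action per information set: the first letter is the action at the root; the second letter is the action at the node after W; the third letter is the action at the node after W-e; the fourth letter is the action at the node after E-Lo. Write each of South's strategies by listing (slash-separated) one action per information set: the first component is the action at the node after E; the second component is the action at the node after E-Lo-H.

4

Row for WakH (columns Lo/z, Lo/y, Lo/w, Hi/z, Hi/y, Hi/w): (7,4) (7,4) (7,4) (7,4) (7,4) (7,4).
Under WakH, North's choice at the node after W-e and at the node after E-Lo can never be reached regardless of what South does, so varying those choices leaves every outcome unchanged.
Holding the reachable choices fixed and varying the unreachable ones freely already gives 2 × 2 = 4 equivalent strategies.
No other strategy reproduces this row, so those 4 are the full class: WakH, WakT, WahH, WahT.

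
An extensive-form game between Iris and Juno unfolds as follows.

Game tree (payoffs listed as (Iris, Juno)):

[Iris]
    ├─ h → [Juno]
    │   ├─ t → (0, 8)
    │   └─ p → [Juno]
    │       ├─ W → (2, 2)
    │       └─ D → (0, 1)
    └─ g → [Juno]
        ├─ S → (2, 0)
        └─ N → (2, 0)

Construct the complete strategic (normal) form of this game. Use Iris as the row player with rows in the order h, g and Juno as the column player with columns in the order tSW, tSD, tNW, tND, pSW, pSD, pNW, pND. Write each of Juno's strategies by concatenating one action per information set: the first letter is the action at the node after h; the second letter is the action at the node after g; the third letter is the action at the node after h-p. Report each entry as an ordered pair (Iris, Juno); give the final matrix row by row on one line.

          tSW      tSD      tNW      tND      pSW      pSD      pNW      pND
   h    (0,8)    (0,8)    (0,8)    (0,8)    (2,2)    (0,1)    (2,2)    (0,1)
   g    (2,0)    (2,0)    (2,0)    (2,0)    (2,0)    (2,0)    (2,0)    (2,0)

h: (0,8) (0,8) (0,8) (0,8) (2,2) (0,1) (2,2) (0,1) | g: (2,0) (2,0) (2,0) (2,0) (2,0) (2,0) (2,0) (2,0)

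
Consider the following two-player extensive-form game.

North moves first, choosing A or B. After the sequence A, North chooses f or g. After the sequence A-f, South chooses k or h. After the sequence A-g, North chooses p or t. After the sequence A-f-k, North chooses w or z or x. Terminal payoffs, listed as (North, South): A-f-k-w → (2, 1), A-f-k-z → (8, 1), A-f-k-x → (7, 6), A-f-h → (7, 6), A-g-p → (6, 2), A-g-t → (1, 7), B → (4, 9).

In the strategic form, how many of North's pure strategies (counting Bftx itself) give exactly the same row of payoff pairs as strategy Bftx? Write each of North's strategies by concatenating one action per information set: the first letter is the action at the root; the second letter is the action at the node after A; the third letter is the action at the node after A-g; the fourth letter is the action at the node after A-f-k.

Row for Bftx (columns k, h): (4,9) (4,9).
Under Bftx, North's choice at the node after A and at the node after A-g and at the node after A-f-k can never be reached regardless of what South does, so varying those choices leaves every outcome unchanged.
Holding the reachable choices fixed and varying the unreachable ones freely already gives 2 × 2 × 3 = 12 equivalent strategies.
No other strategy reproduces this row, so those 12 are the full class: Bfpw, Bfpz, Bfpx, Bftw, Bftz, Bftx, Bgpw, Bgpz, Bgpx, Bgtw, Bgtz, Bgtx.

12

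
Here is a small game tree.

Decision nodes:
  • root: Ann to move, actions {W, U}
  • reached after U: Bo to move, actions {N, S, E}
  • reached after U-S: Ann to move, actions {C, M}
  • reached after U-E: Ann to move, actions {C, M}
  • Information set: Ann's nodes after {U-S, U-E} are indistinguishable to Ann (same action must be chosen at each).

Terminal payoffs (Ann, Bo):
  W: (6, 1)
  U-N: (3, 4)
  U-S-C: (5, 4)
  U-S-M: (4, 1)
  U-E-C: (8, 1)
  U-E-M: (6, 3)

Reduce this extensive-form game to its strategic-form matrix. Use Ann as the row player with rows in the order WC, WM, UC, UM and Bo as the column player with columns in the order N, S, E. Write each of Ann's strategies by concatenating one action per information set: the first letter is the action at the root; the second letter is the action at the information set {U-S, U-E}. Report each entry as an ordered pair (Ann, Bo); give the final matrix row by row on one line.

WC: (6,1) (6,1) (6,1) | WM: (6,1) (6,1) (6,1) | UC: (3,4) (5,4) (8,1) | UM: (3,4) (4,1) (6,3)

            N        S        E
  WC    (6,1)    (6,1)    (6,1)
  WM    (6,1)    (6,1)    (6,1)
  UC    (3,4)    (5,4)    (8,1)
  UM    (3,4)    (4,1)    (6,3)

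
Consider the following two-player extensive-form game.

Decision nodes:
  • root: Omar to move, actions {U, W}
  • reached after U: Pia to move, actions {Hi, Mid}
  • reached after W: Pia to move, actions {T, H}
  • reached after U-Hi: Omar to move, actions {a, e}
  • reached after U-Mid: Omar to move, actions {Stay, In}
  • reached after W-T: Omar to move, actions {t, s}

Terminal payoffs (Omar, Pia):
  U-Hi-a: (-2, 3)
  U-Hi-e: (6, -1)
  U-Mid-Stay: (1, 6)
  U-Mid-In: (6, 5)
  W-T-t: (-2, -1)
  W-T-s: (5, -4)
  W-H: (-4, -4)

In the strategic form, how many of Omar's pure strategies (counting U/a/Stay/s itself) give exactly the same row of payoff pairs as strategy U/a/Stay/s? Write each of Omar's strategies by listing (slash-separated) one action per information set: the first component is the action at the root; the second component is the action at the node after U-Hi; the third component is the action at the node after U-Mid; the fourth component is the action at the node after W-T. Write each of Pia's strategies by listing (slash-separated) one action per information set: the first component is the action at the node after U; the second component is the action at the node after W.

Row for U/a/Stay/s (columns Hi/T, Hi/H, Mid/T, Mid/H): (-2,3) (-2,3) (1,6) (1,6).
Under U/a/Stay/s, Omar's choice at the node after W-T can never be reached regardless of what Pia does, so varying those choices leaves every outcome unchanged.
Holding the reachable choices fixed and varying the unreachable one freely already gives 2 equivalent strategies.
No other strategy reproduces this row, so those 2 are the full class: U/a/Stay/t, U/a/Stay/s.

2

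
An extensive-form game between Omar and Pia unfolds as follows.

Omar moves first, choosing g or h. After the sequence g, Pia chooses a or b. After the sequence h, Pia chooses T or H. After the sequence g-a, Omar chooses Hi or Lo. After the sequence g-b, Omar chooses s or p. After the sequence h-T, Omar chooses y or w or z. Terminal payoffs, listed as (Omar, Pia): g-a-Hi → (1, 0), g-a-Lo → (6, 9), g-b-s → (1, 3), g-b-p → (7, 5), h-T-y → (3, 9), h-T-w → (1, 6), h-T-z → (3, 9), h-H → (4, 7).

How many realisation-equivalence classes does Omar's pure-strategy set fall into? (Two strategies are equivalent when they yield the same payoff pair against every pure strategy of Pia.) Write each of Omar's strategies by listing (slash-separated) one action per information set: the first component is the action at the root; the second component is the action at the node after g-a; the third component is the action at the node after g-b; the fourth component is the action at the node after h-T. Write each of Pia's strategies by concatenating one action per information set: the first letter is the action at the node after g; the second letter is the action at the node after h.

6

Omar has 24 pure strategies: g/Hi/s/y, g/Hi/s/w, g/Hi/s/z, g/Hi/p/y, g/Hi/p/w, g/Hi/p/z, g/Lo/s/y, g/Lo/s/w, g/Lo/s/z, g/Lo/p/y, g/Lo/p/w, g/Lo/p/z, h/Hi/s/y, h/Hi/s/w, h/Hi/s/z, h/Hi/p/y, h/Hi/p/w, h/Hi/p/z, h/Lo/s/y, h/Lo/s/w, h/Lo/s/z, h/Lo/p/y, h/Lo/p/w, h/Lo/p/z. Columns: aT, aH, bT, bH.
{g/Hi/s/y, g/Hi/s/w, g/Hi/s/z} → row (1,0) (1,0) (1,3) (1,3)
{g/Hi/p/y, g/Hi/p/w, g/Hi/p/z} → row (1,0) (1,0) (7,5) (7,5)
{g/Lo/s/y, g/Lo/s/w, g/Lo/s/z} → row (6,9) (6,9) (1,3) (1,3)
{g/Lo/p/y, g/Lo/p/w, g/Lo/p/z} → row (6,9) (6,9) (7,5) (7,5)
{h/Hi/s/y, h/Hi/s/z, h/Hi/p/y, h/Hi/p/z, h/Lo/s/y, h/Lo/s/z, h/Lo/p/y, h/Lo/p/z} → row (3,9) (4,7) (3,9) (4,7)
{h/Hi/s/w, h/Hi/p/w, h/Lo/s/w, h/Lo/p/w} → row (1,6) (4,7) (1,6) (4,7)
That's 6 distinct rows out of 24 strategies.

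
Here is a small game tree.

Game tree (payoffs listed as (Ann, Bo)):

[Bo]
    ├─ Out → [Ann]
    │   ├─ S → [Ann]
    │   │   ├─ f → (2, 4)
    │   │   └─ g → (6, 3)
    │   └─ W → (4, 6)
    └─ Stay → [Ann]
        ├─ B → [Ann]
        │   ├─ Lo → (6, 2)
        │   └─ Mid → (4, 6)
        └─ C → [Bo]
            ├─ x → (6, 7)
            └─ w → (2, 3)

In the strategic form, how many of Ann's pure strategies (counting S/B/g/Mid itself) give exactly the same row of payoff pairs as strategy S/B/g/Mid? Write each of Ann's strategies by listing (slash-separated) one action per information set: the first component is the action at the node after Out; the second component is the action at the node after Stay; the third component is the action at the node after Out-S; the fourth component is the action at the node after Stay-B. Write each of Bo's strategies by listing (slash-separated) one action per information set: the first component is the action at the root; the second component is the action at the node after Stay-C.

1

Row for S/B/g/Mid (columns Out/x, Out/w, Stay/x, Stay/w): (6,3) (6,3) (4,6) (4,6).
Every one of Ann's information sets is on the play path for some reply by Bo when Ann follows S/B/g/Mid.
Changing the action at any of them therefore changes at least one column, so only S/B/g/Mid itself gives this row.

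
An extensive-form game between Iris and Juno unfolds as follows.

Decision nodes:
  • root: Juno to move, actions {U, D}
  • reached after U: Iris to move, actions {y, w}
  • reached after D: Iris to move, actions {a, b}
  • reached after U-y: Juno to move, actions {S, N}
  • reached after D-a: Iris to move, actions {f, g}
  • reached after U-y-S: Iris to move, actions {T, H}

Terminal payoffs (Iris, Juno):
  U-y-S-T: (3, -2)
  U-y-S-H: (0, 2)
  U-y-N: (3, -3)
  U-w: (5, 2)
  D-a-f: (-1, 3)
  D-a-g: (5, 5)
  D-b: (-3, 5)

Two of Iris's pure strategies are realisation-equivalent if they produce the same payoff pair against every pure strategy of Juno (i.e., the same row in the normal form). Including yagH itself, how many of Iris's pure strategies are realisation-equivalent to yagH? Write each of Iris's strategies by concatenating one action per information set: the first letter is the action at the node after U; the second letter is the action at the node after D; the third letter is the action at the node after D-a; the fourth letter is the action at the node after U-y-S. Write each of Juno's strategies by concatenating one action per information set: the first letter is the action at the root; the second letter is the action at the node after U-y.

Row for yagH (columns US, UN, DS, DN): (0,2) (3,-3) (5,5) (5,5).
Every one of Iris's information sets is on the play path for some reply by Juno when Iris follows yagH.
Changing the action at any of them therefore changes at least one column, so only yagH itself gives this row.

1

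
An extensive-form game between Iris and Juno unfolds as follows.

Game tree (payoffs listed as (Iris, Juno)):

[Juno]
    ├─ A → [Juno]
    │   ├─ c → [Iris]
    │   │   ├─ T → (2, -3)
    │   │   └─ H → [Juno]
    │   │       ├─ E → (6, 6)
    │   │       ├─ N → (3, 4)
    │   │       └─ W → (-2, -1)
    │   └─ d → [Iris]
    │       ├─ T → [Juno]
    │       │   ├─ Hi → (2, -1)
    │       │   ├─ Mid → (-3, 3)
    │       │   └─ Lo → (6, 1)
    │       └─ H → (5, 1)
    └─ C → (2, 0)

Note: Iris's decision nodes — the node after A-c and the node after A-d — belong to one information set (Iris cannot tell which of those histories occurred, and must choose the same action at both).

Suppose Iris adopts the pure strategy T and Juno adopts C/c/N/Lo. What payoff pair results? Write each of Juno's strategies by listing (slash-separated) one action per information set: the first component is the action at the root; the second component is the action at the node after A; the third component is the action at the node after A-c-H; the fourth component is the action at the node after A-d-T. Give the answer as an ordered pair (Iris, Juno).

(2, 0)

Trace the play path from the root:
  Juno plays C
→ terminal payoff (2, 0).
(Iris's choice at the information set {A-c, A-d} is never reached on this path, so it doesn't affect the outcome.)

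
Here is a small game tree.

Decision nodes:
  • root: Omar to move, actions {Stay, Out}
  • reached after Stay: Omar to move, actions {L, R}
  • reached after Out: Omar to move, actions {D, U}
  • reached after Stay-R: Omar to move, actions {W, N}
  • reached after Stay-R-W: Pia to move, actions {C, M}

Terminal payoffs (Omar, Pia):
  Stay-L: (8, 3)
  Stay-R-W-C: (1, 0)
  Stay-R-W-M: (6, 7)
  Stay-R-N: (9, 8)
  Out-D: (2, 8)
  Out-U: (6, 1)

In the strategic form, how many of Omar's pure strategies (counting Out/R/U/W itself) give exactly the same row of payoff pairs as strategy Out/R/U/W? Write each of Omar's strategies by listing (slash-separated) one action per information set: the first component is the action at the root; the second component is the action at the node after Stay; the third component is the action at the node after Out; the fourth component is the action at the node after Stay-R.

4

Row for Out/R/U/W (columns C, M): (6,1) (6,1).
Under Out/R/U/W, Omar's choice at the node after Stay and at the node after Stay-R can never be reached regardless of what Pia does, so varying those choices leaves every outcome unchanged.
Holding the reachable choices fixed and varying the unreachable ones freely already gives 2 × 2 = 4 equivalent strategies.
No other strategy reproduces this row, so those 4 are the full class: Out/L/U/W, Out/L/U/N, Out/R/U/W, Out/R/U/N.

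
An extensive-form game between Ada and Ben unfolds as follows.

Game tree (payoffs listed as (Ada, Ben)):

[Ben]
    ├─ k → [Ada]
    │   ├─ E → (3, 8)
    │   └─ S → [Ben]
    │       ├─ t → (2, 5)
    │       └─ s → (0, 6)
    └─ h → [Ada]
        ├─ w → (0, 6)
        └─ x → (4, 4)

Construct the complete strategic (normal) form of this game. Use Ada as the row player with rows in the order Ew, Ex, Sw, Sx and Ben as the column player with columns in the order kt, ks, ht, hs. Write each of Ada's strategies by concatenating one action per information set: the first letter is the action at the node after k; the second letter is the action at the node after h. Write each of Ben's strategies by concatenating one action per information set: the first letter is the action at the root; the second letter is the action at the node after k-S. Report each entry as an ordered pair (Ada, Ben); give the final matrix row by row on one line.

Ew: (3,8) (3,8) (0,6) (0,6) | Ex: (3,8) (3,8) (4,4) (4,4) | Sw: (2,5) (0,6) (0,6) (0,6) | Sx: (2,5) (0,6) (4,4) (4,4)

           kt       ks       ht       hs
  Ew    (3,8)    (3,8)    (0,6)    (0,6)
  Ex    (3,8)    (3,8)    (4,4)    (4,4)
  Sw    (2,5)    (0,6)    (0,6)    (0,6)
  Sx    (2,5)    (0,6)    (4,4)    (4,4)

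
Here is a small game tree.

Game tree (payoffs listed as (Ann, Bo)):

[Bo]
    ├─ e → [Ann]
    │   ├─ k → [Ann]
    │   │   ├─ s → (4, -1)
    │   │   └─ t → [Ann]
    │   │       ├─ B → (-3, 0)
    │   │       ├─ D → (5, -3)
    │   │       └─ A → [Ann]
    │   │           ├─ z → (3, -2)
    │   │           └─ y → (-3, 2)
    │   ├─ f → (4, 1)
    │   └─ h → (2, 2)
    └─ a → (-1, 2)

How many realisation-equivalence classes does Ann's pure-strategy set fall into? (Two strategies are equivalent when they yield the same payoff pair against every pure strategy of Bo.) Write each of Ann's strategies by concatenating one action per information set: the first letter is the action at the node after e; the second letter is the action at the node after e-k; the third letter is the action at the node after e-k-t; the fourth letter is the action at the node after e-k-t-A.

7

Ann has 36 pure strategies: ksBz, ksBy, ksDz, ksDy, ksAz, ksAy, ktBz, ktBy, ktDz, ktDy, ktAz, ktAy, fsBz, fsBy, fsDz, fsDy, fsAz, fsAy, ftBz, ftBy, ftDz, ftDy, ftAz, ftAy, hsBz, hsBy, hsDz, hsDy, hsAz, hsAy, htBz, htBy, htDz, htDy, htAz, htAy. Columns: e, a.
{ksBz, ksBy, ksDz, ksDy, ksAz, ksAy} → row (4,-1) (-1,2)
{ktBz, ktBy} → row (-3,0) (-1,2)
{ktDz, ktDy} → row (5,-3) (-1,2)
{ktAz} → row (3,-2) (-1,2)
{ktAy} → row (-3,2) (-1,2)
{fsBz, fsBy, fsDz, fsDy, fsAz, fsAy, ftBz, ftBy, ftDz, ftDy, ftAz, ftAy} → row (4,1) (-1,2)
{hsBz, hsBy, hsDz, hsDy, hsAz, hsAy, htBz, htBy, htDz, htDy, htAz, htAy} → row (2,2) (-1,2)
That's 7 distinct rows out of 36 strategies.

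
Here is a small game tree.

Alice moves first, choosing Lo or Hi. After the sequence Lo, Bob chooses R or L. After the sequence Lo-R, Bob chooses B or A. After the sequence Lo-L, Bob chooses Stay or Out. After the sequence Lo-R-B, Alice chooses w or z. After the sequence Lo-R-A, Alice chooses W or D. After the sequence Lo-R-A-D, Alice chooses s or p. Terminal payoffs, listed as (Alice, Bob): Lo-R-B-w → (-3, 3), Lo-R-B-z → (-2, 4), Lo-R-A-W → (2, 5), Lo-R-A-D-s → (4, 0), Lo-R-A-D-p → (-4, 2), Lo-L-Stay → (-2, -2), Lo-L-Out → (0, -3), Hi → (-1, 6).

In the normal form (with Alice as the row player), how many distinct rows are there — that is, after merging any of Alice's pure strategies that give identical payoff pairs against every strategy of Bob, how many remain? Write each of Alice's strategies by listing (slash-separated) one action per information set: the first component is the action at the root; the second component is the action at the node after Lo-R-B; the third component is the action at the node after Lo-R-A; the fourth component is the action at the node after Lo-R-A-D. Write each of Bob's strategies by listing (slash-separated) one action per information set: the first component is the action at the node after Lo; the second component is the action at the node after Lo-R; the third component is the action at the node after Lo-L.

7

Alice has 16 pure strategies: Lo/w/W/s, Lo/w/W/p, Lo/w/D/s, Lo/w/D/p, Lo/z/W/s, Lo/z/W/p, Lo/z/D/s, Lo/z/D/p, Hi/w/W/s, Hi/w/W/p, Hi/w/D/s, Hi/w/D/p, Hi/z/W/s, Hi/z/W/p, Hi/z/D/s, Hi/z/D/p. Columns: R/B/Stay, R/B/Out, R/A/Stay, R/A/Out, L/B/Stay, L/B/Out, L/A/Stay, L/A/Out.
{Lo/w/W/s, Lo/w/W/p} → row (-3,3) (-3,3) (2,5) (2,5) (-2,-2) (0,-3) (-2,-2) (0,-3)
{Lo/w/D/s} → row (-3,3) (-3,3) (4,0) (4,0) (-2,-2) (0,-3) (-2,-2) (0,-3)
{Lo/w/D/p} → row (-3,3) (-3,3) (-4,2) (-4,2) (-2,-2) (0,-3) (-2,-2) (0,-3)
{Lo/z/W/s, Lo/z/W/p} → row (-2,4) (-2,4) (2,5) (2,5) (-2,-2) (0,-3) (-2,-2) (0,-3)
{Lo/z/D/s} → row (-2,4) (-2,4) (4,0) (4,0) (-2,-2) (0,-3) (-2,-2) (0,-3)
{Lo/z/D/p} → row (-2,4) (-2,4) (-4,2) (-4,2) (-2,-2) (0,-3) (-2,-2) (0,-3)
{Hi/w/W/s, Hi/w/W/p, Hi/w/D/s, Hi/w/D/p, Hi/z/W/s, Hi/z/W/p, Hi/z/D/s, Hi/z/D/p} → row (-1,6) (-1,6) (-1,6) (-1,6) (-1,6) (-1,6) (-1,6) (-1,6)
That's 7 distinct rows out of 16 strategies.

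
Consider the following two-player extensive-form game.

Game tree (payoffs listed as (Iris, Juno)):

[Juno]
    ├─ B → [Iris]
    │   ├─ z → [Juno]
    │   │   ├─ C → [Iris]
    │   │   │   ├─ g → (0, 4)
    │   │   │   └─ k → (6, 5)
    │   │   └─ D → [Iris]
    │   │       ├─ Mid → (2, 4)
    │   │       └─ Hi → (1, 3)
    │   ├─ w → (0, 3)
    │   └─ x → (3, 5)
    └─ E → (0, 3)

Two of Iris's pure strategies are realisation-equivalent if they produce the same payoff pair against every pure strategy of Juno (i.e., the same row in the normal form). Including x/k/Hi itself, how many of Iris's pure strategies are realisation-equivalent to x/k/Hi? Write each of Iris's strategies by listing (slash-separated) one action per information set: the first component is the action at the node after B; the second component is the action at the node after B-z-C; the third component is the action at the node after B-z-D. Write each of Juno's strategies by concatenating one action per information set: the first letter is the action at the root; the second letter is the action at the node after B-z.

4

Row for x/k/Hi (columns BC, BD, EC, ED): (3,5) (3,5) (0,3) (0,3).
Under x/k/Hi, Iris's choice at the node after B-z-C and at the node after B-z-D can never be reached regardless of what Juno does, so varying those choices leaves every outcome unchanged.
Holding the reachable choices fixed and varying the unreachable ones freely already gives 2 × 2 = 4 equivalent strategies.
No other strategy reproduces this row, so those 4 are the full class: x/g/Mid, x/g/Hi, x/k/Mid, x/k/Hi.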